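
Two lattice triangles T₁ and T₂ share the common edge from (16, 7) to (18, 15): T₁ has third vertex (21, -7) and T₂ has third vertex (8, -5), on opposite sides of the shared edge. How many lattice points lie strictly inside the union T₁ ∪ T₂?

The union is the simple quadrilateral with vertices (16, 7), (21, -7), (18, 15), (8, -5) in order.
Using the shoelace formula, 2A = |(16·(-7) − 21·7) + (21·15 − 18·(-7)) + (18·(-5) − 8·15) + (8·7 − 16·(-5))| = 108, so the area is 54.
The number of boundary lattice points is Σ gcd(|Δx|,|Δy|) = gcd(5,14) + gcd(3,22) + gcd(10,20) + gcd(8,12) = 1+1+10+4 = 16.
By Pick's theorem I = A − B/2 + 1 = 54 − 16/2 + 1 = 47.

47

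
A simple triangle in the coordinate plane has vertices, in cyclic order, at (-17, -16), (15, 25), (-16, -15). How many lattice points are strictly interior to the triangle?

4

The shoelace formula gives twice the area as |((-17)·25 − 15·(-16)) + (15·(-15) − (-16)·25) + ((-16)·(-16) − (-17)·(-15))| = 9, so the area is 4.5.
The number of boundary lattice points is Σ gcd(|Δx|,|Δy|) = gcd(32,41) + gcd(31,40) + gcd(1,1) = 1+1+1 = 3.
By Pick's theorem A = I + B/2 − 1, so I = 4.5 − 3/2 + 1 = 4.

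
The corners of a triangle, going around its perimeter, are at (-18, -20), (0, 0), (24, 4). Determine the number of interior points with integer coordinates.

199

By the shoelace formula, twice the signed area is |[(-18)·0 − 0·(-20)] + [0·4 − 24·0] + [24·(-20) − (-18)·4]| = 408, so the area is 204.
The number of boundary lattice points is Σ gcd(|Δx|,|Δy|) = gcd(18,20) + gcd(24,4) + gcd(42,24) = 2+4+6 = 12.
Pick's theorem gives I = A − B/2 + 1 = 204 − 12/2 + 1 = 199.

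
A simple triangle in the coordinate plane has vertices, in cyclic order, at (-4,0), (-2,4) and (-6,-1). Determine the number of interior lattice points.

The shoelace formula gives twice the area as |((-4)·4 − (-2)·0) + ((-2)·(-1) − (-6)·4) + ((-6)·0 − (-4)·(-1))| = 6, so the area is 3.
Summing gcd(|Δx|,|Δy|) over the edges gives the boundary count: gcd(2,4) + gcd(4,5) + gcd(2,1) = 2+1+1 = 4.
By Pick's theorem A = I + B/2 − 1, so I = 3 − 4/2 + 1 = 2.

2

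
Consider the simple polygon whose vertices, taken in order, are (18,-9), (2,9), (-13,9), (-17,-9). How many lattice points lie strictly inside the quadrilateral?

424

The shoelace formula gives twice the area as |(18·9 − 2·(-9)) + (2·9 − (-13)·9) + ((-13)·(-9) − (-17)·9) + ((-17)·(-9) − 18·(-9))| = 900, so the area is 450.
The number of boundary lattice points is Σ gcd(|Δx|,|Δy|) = gcd(16,18) + gcd(15,0) + gcd(4,18) + gcd(35,0) = 2+15+2+35 = 54.
Pick's theorem gives I = A − B/2 + 1 = 450 − 54/2 + 1 = 424.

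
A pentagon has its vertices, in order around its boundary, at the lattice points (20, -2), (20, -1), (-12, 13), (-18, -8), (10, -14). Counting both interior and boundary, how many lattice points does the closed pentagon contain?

601

Using the shoelace formula, 2A = |[20·(-1) − 20·(-2)] + [20·13 − (-12)·(-1)] + [(-12)·(-8) − (-18)·13] + [(-18)·(-14) − 10·(-8)] + [10·(-2) − 20·(-14)]| = 1190, so the area is 595.
Along each edge there are gcd(|Δx|,|Δy|)+1 lattice points, so counting each shared vertex once the boundary has gcd(0,1) + gcd(32,14) + gcd(6,21) + gcd(28,6) + gcd(10,12) = 1+2+3+2+2 = 10.
Pick's theorem gives I = A − B/2 + 1 = 595 − 10/2 + 1 = 591, so the closed region contains I + B = 591 + 10 = 601 lattice points.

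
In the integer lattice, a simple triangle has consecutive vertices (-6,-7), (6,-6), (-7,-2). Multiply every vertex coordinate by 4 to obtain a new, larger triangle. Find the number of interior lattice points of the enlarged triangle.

By the shoelace formula, twice the signed area is |[(-6)·(-6) − 6·(-7)] + [6·(-2) − (-7)·(-6)] + [(-7)·(-7) − (-6)·(-2)]| = 61, so the area is 30.5.
Along each edge there are gcd(|Δx|,|Δy|)+1 lattice points, so counting each shared vertex once the boundary has gcd(12,1) + gcd(13,4) + gcd(1,5) = 1+1+1 = 3.
Scaling by 4 multiplies the area by 4² = 16 (so the new area is 488) and multiplies the boundary lattice-point count by 4, giving 12.
By Pick's theorem, the interior count of the dilated polygon is 488 − 12/2 + 1 = 483.

483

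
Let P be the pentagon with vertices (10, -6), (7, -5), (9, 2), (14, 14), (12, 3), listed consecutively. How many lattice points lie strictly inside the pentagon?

38

The shoelace formula gives twice the area as |(10·(-5) − 7·(-6)) + (7·2 − 9·(-5)) + (9·14 − 14·2) + (14·3 − 12·14) + (12·(-6) − 10·3)| = 79, so the area is 39.5.
The number of boundary lattice points is Σ gcd(|Δx|,|Δy|) = gcd(3,1) + gcd(2,7) + gcd(5,12) + gcd(2,11) + gcd(2,9) = 1+1+1+1+1 = 5.
Pick's theorem gives I = A − B/2 + 1 = 39.5 − 5/2 + 1 = 38.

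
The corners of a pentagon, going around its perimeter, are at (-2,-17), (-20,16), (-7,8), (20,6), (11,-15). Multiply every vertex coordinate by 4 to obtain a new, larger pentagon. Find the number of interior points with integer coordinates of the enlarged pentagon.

9623

The shoelace formula gives twice the area as |[(-2)·16 − (-20)·(-17)] + [(-20)·8 − (-7)·16] + [(-7)·6 − 20·8] + [20·(-15) − 11·6] + [11·(-17) − (-2)·(-15)]| = 1205, so the area is 602.5.
The number of boundary lattice points is Σ gcd(|Δx|,|Δy|) = gcd(18,33) + gcd(13,8) + gcd(27,2) + gcd(9,21) + gcd(13,2) = 3+1+1+3+1 = 9.
Scaling by 4 multiplies the area by 4² = 16 (so the new area is 9640) and multiplies the boundary lattice-point count by 4, giving 36.
By Pick's theorem, the interior count of the dilated polygon is 9640 − 36/2 + 1 = 9623.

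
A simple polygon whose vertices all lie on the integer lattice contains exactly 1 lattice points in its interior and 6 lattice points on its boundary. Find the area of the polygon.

3

By Pick's theorem, A = I + B/2 − 1 = 1 + 6/2 − 1 = 3.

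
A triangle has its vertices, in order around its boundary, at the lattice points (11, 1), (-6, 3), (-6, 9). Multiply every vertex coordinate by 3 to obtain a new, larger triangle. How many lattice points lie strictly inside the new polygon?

The shoelace formula gives twice the area as |[11·3 − (-6)·1] + [(-6)·9 − (-6)·3] + [(-6)·1 − 11·9]| = 102, so the area is 51.
The number of boundary lattice points is Σ gcd(|Δx|,|Δy|) = gcd(17,2) + gcd(0,6) + gcd(17,8) = 1+6+1 = 8.
Scaling by 3 multiplies the area by 3² = 9 (so the new area is 459) and multiplies the boundary lattice-point count by 3, giving 24.
By Pick's theorem, the interior count of the dilated polygon is 459 − 24/2 + 1 = 448.

448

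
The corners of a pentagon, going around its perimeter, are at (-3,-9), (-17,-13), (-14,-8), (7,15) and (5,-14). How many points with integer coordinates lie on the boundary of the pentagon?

6

Along each edge there are gcd(|Δx|,|Δy|)+1 lattice points, so counting each shared vertex once the boundary has gcd(14,4) + gcd(3,5) + gcd(21,23) + gcd(2,29) + gcd(8,5) = 2+1+1+1+1 = 6.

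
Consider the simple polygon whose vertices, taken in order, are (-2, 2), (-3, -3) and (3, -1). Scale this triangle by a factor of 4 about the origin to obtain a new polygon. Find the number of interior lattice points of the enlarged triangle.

Using the shoelace formula, 2A = |((-2)·(-3) − (-3)·2) + ((-3)·(-1) − 3·(-3)) + (3·2 − (-2)·(-1))| = 28, so the area is 14.
Summing gcd(|Δx|,|Δy|) over the edges gives the boundary count: gcd(1,5) + gcd(6,2) + gcd(5,3) = 1+2+1 = 4.
Scaling by 4 multiplies the area by 4² = 16 (so the new area is 224) and multiplies the boundary lattice-point count by 4, giving 16.
By Pick's theorem, the interior count of the dilated polygon is 224 − 16/2 + 1 = 217.

217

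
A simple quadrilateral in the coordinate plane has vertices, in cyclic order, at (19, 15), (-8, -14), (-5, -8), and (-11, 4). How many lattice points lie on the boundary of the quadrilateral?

11

Along each edge there are gcd(|Δx|,|Δy|)+1 lattice points, so counting each shared vertex once the boundary has gcd(27,29) + gcd(3,6) + gcd(6,12) + gcd(30,11) = 1+3+6+1 = 11.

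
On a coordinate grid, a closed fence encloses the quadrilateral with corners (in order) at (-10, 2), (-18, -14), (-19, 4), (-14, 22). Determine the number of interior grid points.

The shoelace formula gives twice the area as |((-10)·(-14) − (-18)·2) + ((-18)·4 − (-19)·(-14)) + ((-19)·22 − (-14)·4) + ((-14)·2 − (-10)·22)| = 332, so the area is 166.
The number of boundary lattice points is Σ gcd(|Δx|,|Δy|) = gcd(8,16) + gcd(1,18) + gcd(5,18) + gcd(4,20) = 8+1+1+4 = 14.
Pick's theorem gives I = A − B/2 + 1 = 166 − 14/2 + 1 = 160.

160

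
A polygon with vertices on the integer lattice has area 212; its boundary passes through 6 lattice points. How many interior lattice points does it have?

Pick's theorem A = I + B/2 − 1 rearranges to I = A − B/2 + 1 = 212 − 6/2 + 1 = 210.

210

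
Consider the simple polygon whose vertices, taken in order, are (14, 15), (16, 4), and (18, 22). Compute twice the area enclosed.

58

By the shoelace formula, twice the signed area is |[14·4 − 16·15] + [16·22 − 18·4] + [18·15 − 14·22]| = 58, so the area is 29.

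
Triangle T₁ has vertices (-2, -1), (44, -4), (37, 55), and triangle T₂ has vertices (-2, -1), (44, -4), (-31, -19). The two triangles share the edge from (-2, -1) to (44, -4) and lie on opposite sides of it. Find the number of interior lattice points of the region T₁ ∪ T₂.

1796

The union is the simple quadrilateral with vertices (-2, -1), (37, 55), (44, -4), (-31, -19) in order.
By the shoelace formula, twice the signed area is |((-2)·55 − 37·(-1)) + (37·(-4) − 44·55) + (44·(-19) − (-31)·(-4)) + ((-31)·(-1) − (-2)·(-19))| = 3608, so the area is 1804.
Summing gcd(|Δx|,|Δy|) over the edges gives the boundary count: gcd(39,56) + gcd(7,59) + gcd(75,15) + gcd(29,18) = 1+1+15+1 = 18.
By Pick's theorem I = A − B/2 + 1 = 1804 − 18/2 + 1 = 1796.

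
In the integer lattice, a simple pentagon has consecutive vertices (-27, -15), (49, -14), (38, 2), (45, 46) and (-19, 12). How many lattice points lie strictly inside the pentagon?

By the shoelace formula, twice the signed area is |[(-27)·(-14) − 49·(-15)] + [49·2 − 38·(-14)] + [38·46 − 45·2] + [45·12 − (-19)·46] + [(-19)·(-15) − (-27)·12]| = 5424, so the area is 2712.
Summing gcd(|Δx|,|Δy|) over the edges gives the boundary count: gcd(76,1) + gcd(11,16) + gcd(7,44) + gcd(64,34) + gcd(8,27) = 1+1+1+2+1 = 6.
By Pick's theorem A = I + B/2 − 1, so I = 2712 − 6/2 + 1 = 2710.

2710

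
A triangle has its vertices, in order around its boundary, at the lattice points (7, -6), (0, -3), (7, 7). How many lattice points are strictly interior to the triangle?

By the shoelace formula, twice the signed area is |(7·(-3) − 0·(-6)) + (0·7 − 7·(-3)) + (7·(-6) − 7·7)| = 91, so the area is 91/2.
The number of boundary lattice points is Σ gcd(|Δx|,|Δy|) = gcd(7,3) + gcd(7,10) + gcd(0,13) = 1+1+13 = 15.
By Pick's theorem A = I + B/2 − 1, so I = 91/2 − 15/2 + 1 = 39.

39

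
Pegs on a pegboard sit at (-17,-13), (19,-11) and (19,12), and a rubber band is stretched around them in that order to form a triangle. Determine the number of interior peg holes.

402

Using the shoelace formula, 2A = |((-17)·(-11) − 19·(-13)) + (19·12 − 19·(-11)) + (19·(-13) − (-17)·12)| = 828, so the area is 414.
The number of boundary lattice points is Σ gcd(|Δx|,|Δy|) = gcd(36,2) + gcd(0,23) + gcd(36,25) = 2+23+1 = 26.
By Pick's theorem A = I + B/2 − 1, so I = 414 − 26/2 + 1 = 402.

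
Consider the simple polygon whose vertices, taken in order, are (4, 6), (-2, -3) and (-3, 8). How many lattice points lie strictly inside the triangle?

36

By the shoelace formula, twice the signed area is |[4·(-3) − (-2)·6] + [(-2)·8 − (-3)·(-3)] + [(-3)·6 − 4·8]| = 75, so the area is 37.5.
The number of boundary lattice points is Σ gcd(|Δx|,|Δy|) = gcd(6,9) + gcd(1,11) + gcd(7,2) = 3+1+1 = 5.
By Pick's theorem A = I + B/2 − 1, so I = 37.5 − 5/2 + 1 = 36.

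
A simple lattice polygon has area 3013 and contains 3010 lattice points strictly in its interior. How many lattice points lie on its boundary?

8

Pick's theorem gives A = I + B/2 − 1, so B = 2(A − I + 1) = 2(3013 − 3010 + 1) = 8.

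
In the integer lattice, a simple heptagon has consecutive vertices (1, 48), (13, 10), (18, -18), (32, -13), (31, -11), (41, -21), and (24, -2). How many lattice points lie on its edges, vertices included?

17

The number of boundary lattice points is Σ gcd(|Δx|,|Δy|) = gcd(12,38) + gcd(5,28) + gcd(14,5) + gcd(1,2) + gcd(10,10) + gcd(17,19) + gcd(23,50) = 2+1+1+1+10+1+1 = 17.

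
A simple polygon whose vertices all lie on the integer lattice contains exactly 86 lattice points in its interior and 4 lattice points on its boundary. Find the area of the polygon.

87

By Pick's theorem, A = I + B/2 − 1 = 86 + 4/2 − 1 = 87.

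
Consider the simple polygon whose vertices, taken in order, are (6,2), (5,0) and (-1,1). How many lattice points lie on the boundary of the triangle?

3

The number of boundary lattice points is Σ gcd(|Δx|,|Δy|) = gcd(1,2) + gcd(6,1) + gcd(7,1) = 1+1+1 = 3.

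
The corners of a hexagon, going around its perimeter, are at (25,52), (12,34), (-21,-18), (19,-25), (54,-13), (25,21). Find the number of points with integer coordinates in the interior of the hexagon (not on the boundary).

2447

Using the shoelace formula, 2A = |[25·34 − 12·52] + [12·(-18) − (-21)·34] + [(-21)·(-25) − 19·(-18)] + [19·(-13) − 54·(-25)] + [54·21 − 25·(-13)] + [25·52 − 25·21]| = 4928, so the area is 2464.
The number of boundary lattice points is Σ gcd(|Δx|,|Δy|) = gcd(13,18) + gcd(33,52) + gcd(40,7) + gcd(35,12) + gcd(29,34) + gcd(0,31) = 1+1+1+1+1+31 = 36.
By Pick's theorem A = I + B/2 − 1, so I = 2464 − 36/2 + 1 = 2447.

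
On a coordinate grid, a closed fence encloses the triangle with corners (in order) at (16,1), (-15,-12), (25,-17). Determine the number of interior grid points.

331

By the shoelace formula, twice the signed area is |(16·(-12) − (-15)·1) + ((-15)·(-17) − 25·(-12)) + (25·1 − 16·(-17))| = 675, so the area is 675/2.
Along each edge there are gcd(|Δx|,|Δy|)+1 lattice points, so counting each shared vertex once the boundary has gcd(31,13) + gcd(40,5) + gcd(9,18) = 1+5+9 = 15.
By Pick's theorem A = I + B/2 − 1, so I = 675/2 − 15/2 + 1 = 331.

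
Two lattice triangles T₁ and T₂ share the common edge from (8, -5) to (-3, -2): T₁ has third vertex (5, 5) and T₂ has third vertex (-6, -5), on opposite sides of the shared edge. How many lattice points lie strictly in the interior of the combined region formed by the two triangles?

The union is the simple quadrilateral with vertices (8, -5), (5, 5), (-3, -2), (-6, -5) in order.
Using the shoelace formula, 2A = |[8·5 − 5·(-5)] + [5·(-2) − (-3)·5] + [(-3)·(-5) − (-6)·(-2)] + [(-6)·(-5) − 8·(-5)]| = 143, so the area is 143/2.
Along each edge there are gcd(|Δx|,|Δy|)+1 lattice points, so counting each shared vertex once the boundary has gcd(3,10) + gcd(8,7) + gcd(3,3) + gcd(14,0) = 1+1+3+14 = 19.
By Pick's theorem I = A − B/2 + 1 = 143/2 − 19/2 + 1 = 63.

63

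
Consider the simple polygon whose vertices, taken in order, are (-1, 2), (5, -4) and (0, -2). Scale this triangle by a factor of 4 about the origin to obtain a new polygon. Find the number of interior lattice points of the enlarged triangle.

129

Using the shoelace formula, 2A = |((-1)·(-4) − 5·2) + (5·(-2) − 0·(-4)) + (0·2 − (-1)·(-2))| = 18, so the area is 9.
The number of boundary lattice points is Σ gcd(|Δx|,|Δy|) = gcd(6,6) + gcd(5,2) + gcd(1,4) = 6+1+1 = 8.
Scaling by 4 multiplies the area by 4² = 16 (so the new area is 144) and multiplies the boundary lattice-point count by 4, giving 32.
By Pick's theorem, the interior count of the dilated polygon is 144 − 32/2 + 1 = 129.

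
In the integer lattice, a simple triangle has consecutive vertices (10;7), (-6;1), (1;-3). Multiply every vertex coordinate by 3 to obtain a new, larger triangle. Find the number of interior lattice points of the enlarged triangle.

By the shoelace formula, twice the signed area is |(10·1 − (-6)·7) + ((-6)·(-3) − 1·1) + (1·7 − 10·(-3))| = 106, so the area is 53.
Summing gcd(|Δx|,|Δy|) over the edges gives the boundary count: gcd(16,6) + gcd(7,4) + gcd(9,10) = 2+1+1 = 4.
Scaling by 3 multiplies the area by 3² = 9 (so the new area is 477) and multiplies the boundary lattice-point count by 3, giving 12.
By Pick's theorem, the interior count of the dilated polygon is 477 − 12/2 + 1 = 472.

472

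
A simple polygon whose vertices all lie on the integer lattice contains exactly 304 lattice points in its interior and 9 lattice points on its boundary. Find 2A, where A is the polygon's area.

615

By Pick's theorem, A = I + B/2 − 1 = 304 + 9/2 − 1 = 615/2.
Hence 2A = 615.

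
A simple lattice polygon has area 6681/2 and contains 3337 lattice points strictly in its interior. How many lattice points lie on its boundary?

9

Pick's theorem gives A = I + B/2 − 1, so B = 2(A − I + 1) = 2(6681/2 − 3337 + 1) = 9.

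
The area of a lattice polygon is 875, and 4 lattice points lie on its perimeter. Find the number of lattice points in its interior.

From Pick's theorem, I = A − B/2 + 1 = 875 − 4/2 + 1 = 874.

874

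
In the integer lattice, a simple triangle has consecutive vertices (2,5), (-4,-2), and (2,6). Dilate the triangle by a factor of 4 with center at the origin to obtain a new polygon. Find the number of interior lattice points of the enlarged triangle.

By the shoelace formula, twice the signed area is |[2·(-2) − (-4)·5] + [(-4)·6 − 2·(-2)] + [2·5 − 2·6]| = 6, so the area is 3.
Summing gcd(|Δx|,|Δy|) over the edges gives the boundary count: gcd(6,7) + gcd(6,8) + gcd(0,1) = 1+2+1 = 4.
Scaling by 4 multiplies the area by 4² = 16 (so the new area is 48) and multiplies the boundary lattice-point count by 4, giving 16.
By Pick's theorem, the interior count of the dilated polygon is 48 − 16/2 + 1 = 41.

41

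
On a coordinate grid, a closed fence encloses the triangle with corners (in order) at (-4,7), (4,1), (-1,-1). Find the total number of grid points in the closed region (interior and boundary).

The shoelace formula gives twice the area as |((-4)·1 − 4·7) + (4·(-1) − (-1)·1) + ((-1)·7 − (-4)·(-1))| = 46, so the area is 23.
Along each edge there are gcd(|Δx|,|Δy|)+1 lattice points, so counting each shared vertex once the boundary has gcd(8,6) + gcd(5,2) + gcd(3,8) = 2+1+1 = 4.
Pick's theorem gives I = A − B/2 + 1 = 23 − 4/2 + 1 = 22, so the closed region contains I + B = 22 + 4 = 26 lattice points.

26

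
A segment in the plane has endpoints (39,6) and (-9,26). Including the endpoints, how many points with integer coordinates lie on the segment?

5

The number of lattice points on a segment between lattice points is gcd(|Δx|,|Δy|) + 1 = gcd(48,20) + 1 = 4 + 1 = 5.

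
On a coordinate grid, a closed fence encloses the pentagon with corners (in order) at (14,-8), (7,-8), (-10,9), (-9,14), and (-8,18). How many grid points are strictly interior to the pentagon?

172

The shoelace formula gives twice the area as |[14·(-8) − 7·(-8)] + [7·9 − (-10)·(-8)] + [(-10)·14 − (-9)·9] + [(-9)·18 − (-8)·14] + [(-8)·(-8) − 14·18]| = 370, so the area is 185.
Summing gcd(|Δx|,|Δy|) over the edges gives the boundary count: gcd(7,0) + gcd(17,17) + gcd(1,5) + gcd(1,4) + gcd(22,26) = 7+17+1+1+2 = 28.
By Pick's theorem A = I + B/2 − 1, so I = 185 − 28/2 + 1 = 172.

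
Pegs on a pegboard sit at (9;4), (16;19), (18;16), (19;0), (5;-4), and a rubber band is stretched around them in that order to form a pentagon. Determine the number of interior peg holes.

Using the shoelace formula, 2A = |[9·19 − 16·4] + [16·16 − 18·19] + [18·0 − 19·16] + [19·(-4) − 5·0] + [5·4 − 9·(-4)]| = 303, so the area is 151.5.
Along each edge there are gcd(|Δx|,|Δy|)+1 lattice points, so counting each shared vertex once the boundary has gcd(7,15) + gcd(2,3) + gcd(1,16) + gcd(14,4) + gcd(4,8) = 1+1+1+2+4 = 9.
By Pick's theorem A = I + B/2 − 1, so I = 151.5 − 9/2 + 1 = 148.

148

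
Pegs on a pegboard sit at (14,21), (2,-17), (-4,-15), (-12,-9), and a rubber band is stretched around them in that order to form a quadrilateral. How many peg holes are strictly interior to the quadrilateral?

The shoelace formula gives twice the area as |[14·(-17) − 2·21] + [2·(-15) − (-4)·(-17)] + [(-4)·(-9) − (-12)·(-15)] + [(-12)·21 − 14·(-9)]| = 648, so the area is 324.
Along each edge there are gcd(|Δx|,|Δy|)+1 lattice points, so counting each shared vertex once the boundary has gcd(12,38) + gcd(6,2) + gcd(8,6) + gcd(26,30) = 2+2+2+2 = 8.
Pick's theorem gives I = A − B/2 + 1 = 324 − 8/2 + 1 = 321.

321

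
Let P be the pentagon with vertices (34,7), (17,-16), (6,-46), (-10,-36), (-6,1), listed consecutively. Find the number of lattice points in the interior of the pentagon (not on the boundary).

1161

By the shoelace formula, twice the signed area is |(34·(-16) − 17·7) + (17·(-46) − 6·(-16)) + (6·(-36) − (-10)·(-46)) + ((-10)·1 − (-6)·(-36)) + ((-6)·7 − 34·1)| = 2327, so the area is 1163.5.
Summing gcd(|Δx|,|Δy|) over the edges gives the boundary count: gcd(17,23) + gcd(11,30) + gcd(16,10) + gcd(4,37) + gcd(40,6) = 1+1+2+1+2 = 7.
Pick's theorem gives I = A − B/2 + 1 = 1163.5 − 7/2 + 1 = 1161.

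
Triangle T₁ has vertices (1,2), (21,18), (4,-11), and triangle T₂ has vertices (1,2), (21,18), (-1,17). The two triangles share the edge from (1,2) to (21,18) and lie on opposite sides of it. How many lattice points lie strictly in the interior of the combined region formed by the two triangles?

319

The union is the simple quadrilateral with vertices (1,2), (4,-11), (21,18), (-1,17) in order.
By the shoelace formula, twice the signed area is |[1·(-11) − 4·2] + [4·18 − 21·(-11)] + [21·17 − (-1)·18] + [(-1)·2 − 1·17]| = 640, so the area is 320.
Summing gcd(|Δx|,|Δy|) over the edges gives the boundary count: gcd(3,13) + gcd(17,29) + gcd(22,1) + gcd(2,15) = 1+1+1+1 = 4.
By Pick's theorem I = A − B/2 + 1 = 320 − 4/2 + 1 = 319.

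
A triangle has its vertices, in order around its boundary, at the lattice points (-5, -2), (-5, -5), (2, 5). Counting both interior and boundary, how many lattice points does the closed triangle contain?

The shoelace formula gives twice the area as |((-5)·(-5) − (-5)·(-2)) + ((-5)·5 − 2·(-5)) + (2·(-2) − (-5)·5)| = 21, so the area is 10.5.
The number of boundary lattice points is Σ gcd(|Δx|,|Δy|) = gcd(0,3) + gcd(7,10) + gcd(7,7) = 3+1+7 = 11.
Pick's theorem gives I = A − B/2 + 1 = 10.5 − 11/2 + 1 = 6, so the closed region contains I + B = 6 + 11 = 17 lattice points.

17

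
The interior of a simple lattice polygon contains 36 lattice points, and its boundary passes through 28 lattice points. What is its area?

By Pick's theorem, A = I + B/2 − 1 = 36 + 28/2 − 1 = 49.

49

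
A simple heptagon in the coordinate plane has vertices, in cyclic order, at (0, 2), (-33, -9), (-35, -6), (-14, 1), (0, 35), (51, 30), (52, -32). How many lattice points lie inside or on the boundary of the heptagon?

By the shoelace formula, twice the signed area is |(0·(-9) − (-33)·2) + ((-33)·(-6) − (-35)·(-9)) + ((-35)·1 − (-14)·(-6)) + ((-14)·35 − 0·1) + (0·30 − 51·35) + (51·(-32) − 52·30) + (52·2 − 0·(-32))| = 5533, so the area is 2766.5.
The number of boundary lattice points is Σ gcd(|Δx|,|Δy|) = gcd(33,11) + gcd(2,3) + gcd(21,7) + gcd(14,34) + gcd(51,5) + gcd(1,62) + gcd(52,34) = 11+1+7+2+1+1+2 = 25.
Pick's theorem gives I = A − B/2 + 1 = 2766.5 − 25/2 + 1 = 2755, so the closed region contains I + B = 2755 + 25 = 2780 lattice points.

2780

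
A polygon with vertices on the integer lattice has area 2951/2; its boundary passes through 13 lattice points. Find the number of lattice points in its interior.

1470

From Pick's theorem, I = A − B/2 + 1 = 2951/2 − 13/2 + 1 = 1470.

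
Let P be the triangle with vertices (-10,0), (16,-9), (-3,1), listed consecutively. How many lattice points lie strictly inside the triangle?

44

The shoelace formula gives twice the area as |((-10)·(-9) − 16·0) + (16·1 − (-3)·(-9)) + ((-3)·0 − (-10)·1)| = 89, so the area is 89/2.
Summing gcd(|Δx|,|Δy|) over the edges gives the boundary count: gcd(26,9) + gcd(19,10) + gcd(7,1) = 1+1+1 = 3.
Pick's theorem gives I = A − B/2 + 1 = 89/2 − 3/2 + 1 = 44.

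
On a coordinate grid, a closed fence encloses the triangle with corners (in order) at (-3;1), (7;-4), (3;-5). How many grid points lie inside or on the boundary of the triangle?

22

The shoelace formula gives twice the area as |((-3)·(-4) − 7·1) + (7·(-5) − 3·(-4)) + (3·1 − (-3)·(-5))| = 30, so the area is 15.
The number of boundary lattice points is Σ gcd(|Δx|,|Δy|) = gcd(10,5) + gcd(4,1) + gcd(6,6) = 5+1+6 = 12.
Pick's theorem gives I = A − B/2 + 1 = 15 − 12/2 + 1 = 10, so the closed region contains I + B = 10 + 12 = 22 lattice points.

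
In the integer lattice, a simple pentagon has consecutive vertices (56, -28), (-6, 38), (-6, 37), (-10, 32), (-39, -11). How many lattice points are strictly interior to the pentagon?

By the shoelace formula, twice the signed area is |(56·38 − (-6)·(-28)) + ((-6)·37 − (-6)·38) + ((-6)·32 − (-10)·37) + ((-10)·(-11) − (-39)·32) + ((-39)·(-28) − 56·(-11))| = 5210, so the area is 2605.
The number of boundary lattice points is Σ gcd(|Δx|,|Δy|) = gcd(62,66) + gcd(0,1) + gcd(4,5) + gcd(29,43) + gcd(95,17) = 2+1+1+1+1 = 6.
Pick's theorem gives I = A − B/2 + 1 = 2605 − 6/2 + 1 = 2603.

2603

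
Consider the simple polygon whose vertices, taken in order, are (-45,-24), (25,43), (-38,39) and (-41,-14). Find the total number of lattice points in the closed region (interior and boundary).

The shoelace formula gives twice the area as |[(-45)·43 − 25·(-24)] + [25·39 − (-38)·43] + [(-38)·(-14) − (-41)·39] + [(-41)·(-24) − (-45)·(-14)]| = 3759, so the area is 1879.5.
Summing gcd(|Δx|,|Δy|) over the edges gives the boundary count: gcd(70,67) + gcd(63,4) + gcd(3,53) + gcd(4,10) = 1+1+1+2 = 5.
Pick's theorem gives I = A − B/2 + 1 = 1879.5 − 5/2 + 1 = 1878, so the closed region contains I + B = 1878 + 5 = 1883 lattice points.

1883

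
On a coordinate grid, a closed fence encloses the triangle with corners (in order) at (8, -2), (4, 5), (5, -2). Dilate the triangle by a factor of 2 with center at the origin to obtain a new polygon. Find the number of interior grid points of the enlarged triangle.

By the shoelace formula, twice the signed area is |[8·5 − 4·(-2)] + [4·(-2) − 5·5] + [5·(-2) − 8·(-2)]| = 21, so the area is 21/2.
Summing gcd(|Δx|,|Δy|) over the edges gives the boundary count: gcd(4,7) + gcd(1,7) + gcd(3,0) = 1+1+3 = 5.
Scaling by 2 multiplies the area by 2² = 4 (so the new area is 42) and multiplies the boundary lattice-point count by 2, giving 10.
By Pick's theorem, the interior count of the dilated polygon is 42 − 10/2 + 1 = 38.

38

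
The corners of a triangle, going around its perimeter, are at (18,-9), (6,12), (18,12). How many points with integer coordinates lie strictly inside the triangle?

109

The shoelace formula gives twice the area as |[18·12 − 6·(-9)] + [6·12 − 18·12] + [18·(-9) − 18·12]| = 252, so the area is 126.
Summing gcd(|Δx|,|Δy|) over the edges gives the boundary count: gcd(12,21) + gcd(12,0) + gcd(0,21) = 3+12+21 = 36.
Pick's theorem gives I = A − B/2 + 1 = 126 − 36/2 + 1 = 109.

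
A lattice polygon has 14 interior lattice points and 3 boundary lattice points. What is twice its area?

29

Pick's theorem states A = I + B/2 − 1, so A = 14 + 3/2 − 1 = 29/2.
Hence 2A = 29.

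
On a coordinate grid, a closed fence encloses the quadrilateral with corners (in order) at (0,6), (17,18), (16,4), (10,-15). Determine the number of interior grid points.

270

Using the shoelace formula, 2A = |[0·18 − 17·6] + [17·4 − 16·18] + [16·(-15) − 10·4] + [10·6 − 0·(-15)]| = 542, so the area is 271.
Summing gcd(|Δx|,|Δy|) over the edges gives the boundary count: gcd(17,12) + gcd(1,14) + gcd(6,19) + gcd(10,21) = 1+1+1+1 = 4.
By Pick's theorem A = I + B/2 − 1, so I = 271 − 4/2 + 1 = 270.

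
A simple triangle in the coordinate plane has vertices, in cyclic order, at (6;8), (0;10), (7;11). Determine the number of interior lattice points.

By the shoelace formula, twice the signed area is |[6·10 − 0·8] + [0·11 − 7·10] + [7·8 − 6·11]| = 20, so the area is 10.
Along each edge there are gcd(|Δx|,|Δy|)+1 lattice points, so counting each shared vertex once the boundary has gcd(6,2) + gcd(7,1) + gcd(1,3) = 2+1+1 = 4.
Pick's theorem gives I = A − B/2 + 1 = 10 − 4/2 + 1 = 9.

9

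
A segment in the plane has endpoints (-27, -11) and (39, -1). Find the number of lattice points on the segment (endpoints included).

3

The number of lattice points on a segment between lattice points is gcd(|Δx|,|Δy|) + 1 = gcd(66,10) + 1 = 2 + 1 = 3.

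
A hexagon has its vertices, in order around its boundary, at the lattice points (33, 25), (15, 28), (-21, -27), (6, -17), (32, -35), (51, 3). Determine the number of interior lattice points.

2308

By the shoelace formula, twice the signed area is |(33·28 − 15·25) + (15·(-27) − (-21)·28) + ((-21)·(-17) − 6·(-27)) + (6·(-35) − 32·(-17)) + (32·3 − 51·(-35)) + (51·25 − 33·3)| = 4642, so the area is 2321.
Along each edge there are gcd(|Δx|,|Δy|)+1 lattice points, so counting each shared vertex once the boundary has gcd(18,3) + gcd(36,55) + gcd(27,10) + gcd(26,18) + gcd(19,38) + gcd(18,22) = 3+1+1+2+19+2 = 28.
By Pick's theorem A = I + B/2 − 1, so I = 2321 − 28/2 + 1 = 2308.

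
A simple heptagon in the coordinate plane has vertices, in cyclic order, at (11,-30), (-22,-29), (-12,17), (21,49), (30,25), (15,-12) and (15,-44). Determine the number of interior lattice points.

By the shoelace formula, twice the signed area is |(11·(-29) − (-22)·(-30)) + ((-22)·17 − (-12)·(-29)) + ((-12)·49 − 21·17) + (21·25 − 30·49) + (30·(-12) − 15·25) + (15·(-44) − 15·(-12)) + (15·(-30) − 11·(-44))| = 4772, so the area is 2386.
Summing gcd(|Δx|,|Δy|) over the edges gives the boundary count: gcd(33,1) + gcd(10,46) + gcd(33,32) + gcd(9,24) + gcd(15,37) + gcd(0,32) + gcd(4,14) = 1+2+1+3+1+32+2 = 42.
By Pick's theorem A = I + B/2 − 1, so I = 2386 − 42/2 + 1 = 2366.

2366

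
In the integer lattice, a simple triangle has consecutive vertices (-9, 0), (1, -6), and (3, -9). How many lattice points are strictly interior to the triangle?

By the shoelace formula, twice the signed area is |[(-9)·(-6) − 1·0] + [1·(-9) − 3·(-6)] + [3·0 − (-9)·(-9)]| = 18, so the area is 9.
Along each edge there are gcd(|Δx|,|Δy|)+1 lattice points, so counting each shared vertex once the boundary has gcd(10,6) + gcd(2,3) + gcd(12,9) = 2+1+3 = 6.
By Pick's theorem A = I + B/2 − 1, so I = 9 − 6/2 + 1 = 7.

7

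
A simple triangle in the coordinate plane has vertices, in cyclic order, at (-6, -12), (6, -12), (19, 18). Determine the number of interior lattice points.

Using the shoelace formula, 2A = |[(-6)·(-12) − 6·(-12)] + [6·18 − 19·(-12)] + [19·(-12) − (-6)·18]| = 360, so the area is 180.
The number of boundary lattice points is Σ gcd(|Δx|,|Δy|) = gcd(12,0) + gcd(13,30) + gcd(25,30) = 12+1+5 = 18.
By Pick's theorem A = I + B/2 − 1, so I = 180 − 18/2 + 1 = 172.

172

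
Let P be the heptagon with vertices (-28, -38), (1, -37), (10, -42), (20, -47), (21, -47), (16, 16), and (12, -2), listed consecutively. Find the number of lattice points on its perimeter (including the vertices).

15

Along each edge there are gcd(|Δx|,|Δy|)+1 lattice points, so counting each shared vertex once the boundary has gcd(29,1) + gcd(9,5) + gcd(10,5) + gcd(1,0) + gcd(5,63) + gcd(4,18) + gcd(40,36) = 1+1+5+1+1+2+4 = 15.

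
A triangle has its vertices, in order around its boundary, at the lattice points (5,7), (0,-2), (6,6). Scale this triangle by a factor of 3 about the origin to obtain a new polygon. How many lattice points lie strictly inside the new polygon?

By the shoelace formula, twice the signed area is |[5·(-2) − 0·7] + [0·6 − 6·(-2)] + [6·7 − 5·6]| = 14, so the area is 7.
Summing gcd(|Δx|,|Δy|) over the edges gives the boundary count: gcd(5,9) + gcd(6,8) + gcd(1,1) = 1+2+1 = 4.
Scaling by 3 multiplies the area by 3² = 9 (so the new area is 63) and multiplies the boundary lattice-point count by 3, giving 12.
By Pick's theorem, the interior count of the dilated polygon is 63 − 12/2 + 1 = 58.

58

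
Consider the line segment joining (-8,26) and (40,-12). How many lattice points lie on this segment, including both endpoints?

3

The number of lattice points on a segment between lattice points is gcd(|Δx|,|Δy|) + 1 = gcd(48,38) + 1 = 2 + 1 = 3.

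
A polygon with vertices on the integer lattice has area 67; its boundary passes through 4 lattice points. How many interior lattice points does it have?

66

Pick's theorem A = I + B/2 − 1 rearranges to I = A − B/2 + 1 = 67 − 4/2 + 1 = 66.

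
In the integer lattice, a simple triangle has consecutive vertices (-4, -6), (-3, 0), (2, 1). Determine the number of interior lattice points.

Using the shoelace formula, 2A = |[(-4)·0 − (-3)·(-6)] + [(-3)·1 − 2·0] + [2·(-6) − (-4)·1]| = 29, so the area is 14.5.
Along each edge there are gcd(|Δx|,|Δy|)+1 lattice points, so counting each shared vertex once the boundary has gcd(1,6) + gcd(5,1) + gcd(6,7) = 1+1+1 = 3.
Pick's theorem gives I = A − B/2 + 1 = 14.5 − 3/2 + 1 = 14.

14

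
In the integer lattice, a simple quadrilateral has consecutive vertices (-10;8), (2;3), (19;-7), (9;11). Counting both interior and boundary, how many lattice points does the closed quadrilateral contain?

By the shoelace formula, twice the signed area is |[(-10)·3 − 2·8] + [2·(-7) − 19·3] + [19·11 − 9·(-7)] + [9·8 − (-10)·11]| = 337, so the area is 168.5.
The number of boundary lattice points is Σ gcd(|Δx|,|Δy|) = gcd(12,5) + gcd(17,10) + gcd(10,18) + gcd(19,3) = 1+1+2+1 = 5.
Pick's theorem gives I = A − B/2 + 1 = 168.5 − 5/2 + 1 = 167, so the closed region contains I + B = 167 + 5 = 172 lattice points.

172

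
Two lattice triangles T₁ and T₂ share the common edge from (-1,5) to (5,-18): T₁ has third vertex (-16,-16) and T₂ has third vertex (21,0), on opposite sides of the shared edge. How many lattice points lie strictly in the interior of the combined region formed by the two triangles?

The union is the simple quadrilateral with vertices (-1,5), (-16,-16), (5,-18), (21,0) in order.
Using the shoelace formula, 2A = |[(-1)·(-16) − (-16)·5] + [(-16)·(-18) − 5·(-16)] + [5·0 − 21·(-18)] + [21·5 − (-1)·0]| = 947, so the area is 947/2.
Summing gcd(|Δx|,|Δy|) over the edges gives the boundary count: gcd(15,21) + gcd(21,2) + gcd(16,18) + gcd(22,5) = 3+1+2+1 = 7.
By Pick's theorem I = A − B/2 + 1 = 947/2 − 7/2 + 1 = 471.

471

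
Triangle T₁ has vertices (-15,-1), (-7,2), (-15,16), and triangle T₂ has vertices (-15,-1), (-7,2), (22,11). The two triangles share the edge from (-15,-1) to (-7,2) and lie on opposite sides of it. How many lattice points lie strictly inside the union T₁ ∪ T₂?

66

The union is the simple quadrilateral with vertices (-15,-1), (-15,16), (-7,2), (22,11) in order.
The shoelace formula gives twice the area as |[(-15)·16 − (-15)·(-1)] + [(-15)·2 − (-7)·16] + [(-7)·11 − 22·2] + [22·(-1) − (-15)·11]| = 151, so the area is 75.5.
Summing gcd(|Δx|,|Δy|) over the edges gives the boundary count: gcd(0,17) + gcd(8,14) + gcd(29,9) + gcd(37,12) = 17+2+1+1 = 21.
By Pick's theorem I = A − B/2 + 1 = 75.5 − 21/2 + 1 = 66.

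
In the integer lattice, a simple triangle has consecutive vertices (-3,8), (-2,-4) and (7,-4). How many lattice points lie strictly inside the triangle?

By the shoelace formula, twice the signed area is |((-3)·(-4) − (-2)·8) + ((-2)·(-4) − 7·(-4)) + (7·8 − (-3)·(-4))| = 108, so the area is 54.
The number of boundary lattice points is Σ gcd(|Δx|,|Δy|) = gcd(1,12) + gcd(9,0) + gcd(10,12) = 1+9+2 = 12.
By Pick's theorem A = I + B/2 − 1, so I = 54 − 12/2 + 1 = 49.

49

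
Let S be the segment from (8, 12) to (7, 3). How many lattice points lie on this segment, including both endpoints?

The number of lattice points on a segment between lattice points is gcd(|Δx|,|Δy|) + 1 = gcd(1,9) + 1 = 1 + 1 = 2.

2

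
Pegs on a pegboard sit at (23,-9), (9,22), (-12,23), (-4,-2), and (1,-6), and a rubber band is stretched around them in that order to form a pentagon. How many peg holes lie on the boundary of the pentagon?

5

Summing gcd(|Δx|,|Δy|) over the edges gives the boundary count: gcd(14,31) + gcd(21,1) + gcd(8,25) + gcd(5,4) + gcd(22,3) = 1+1+1+1+1 = 5.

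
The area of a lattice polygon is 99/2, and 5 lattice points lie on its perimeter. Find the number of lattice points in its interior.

Pick's theorem A = I + B/2 − 1 rearranges to I = A − B/2 + 1 = 99/2 − 5/2 + 1 = 48.

48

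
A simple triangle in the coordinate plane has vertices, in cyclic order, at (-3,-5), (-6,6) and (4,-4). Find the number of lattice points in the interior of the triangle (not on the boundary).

35

By the shoelace formula, twice the signed area is |[(-3)·6 − (-6)·(-5)] + [(-6)·(-4) − 4·6] + [4·(-5) − (-3)·(-4)]| = 80, so the area is 40.
Along each edge there are gcd(|Δx|,|Δy|)+1 lattice points, so counting each shared vertex once the boundary has gcd(3,11) + gcd(10,10) + gcd(7,1) = 1+10+1 = 12.
Pick's theorem gives I = A − B/2 + 1 = 40 − 12/2 + 1 = 35.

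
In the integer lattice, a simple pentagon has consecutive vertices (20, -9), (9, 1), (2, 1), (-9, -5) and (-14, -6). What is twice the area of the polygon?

By the shoelace formula, twice the signed area is |[20·1 − 9·(-9)] + [9·1 − 2·1] + [2·(-5) − (-9)·1] + [(-9)·(-6) − (-14)·(-5)] + [(-14)·(-9) − 20·(-6)]| = 337, so the area is 337/2.

337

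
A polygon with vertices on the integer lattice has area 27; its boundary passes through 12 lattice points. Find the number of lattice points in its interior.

22

Pick's theorem A = I + B/2 − 1 rearranges to I = A − B/2 + 1 = 27 − 12/2 + 1 = 22.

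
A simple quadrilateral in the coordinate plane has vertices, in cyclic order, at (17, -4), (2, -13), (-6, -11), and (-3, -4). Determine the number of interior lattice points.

109

The shoelace formula gives twice the area as |[17·(-13) − 2·(-4)] + [2·(-11) − (-6)·(-13)] + [(-6)·(-4) − (-3)·(-11)] + [(-3)·(-4) − 17·(-4)]| = 242, so the area is 121.
Along each edge there are gcd(|Δx|,|Δy|)+1 lattice points, so counting each shared vertex once the boundary has gcd(15,9) + gcd(8,2) + gcd(3,7) + gcd(20,0) = 3+2+1+20 = 26.
Pick's theorem gives I = A − B/2 + 1 = 121 − 26/2 + 1 = 109.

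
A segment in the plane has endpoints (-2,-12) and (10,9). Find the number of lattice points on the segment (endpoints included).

The number of lattice points on a segment between lattice points is gcd(|Δx|,|Δy|) + 1 = gcd(12,21) + 1 = 3 + 1 = 4.

4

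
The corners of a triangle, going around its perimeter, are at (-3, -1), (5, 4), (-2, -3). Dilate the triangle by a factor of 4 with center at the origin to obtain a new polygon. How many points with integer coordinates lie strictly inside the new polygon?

151

The shoelace formula gives twice the area as |[(-3)·4 − 5·(-1)] + [5·(-3) − (-2)·4] + [(-2)·(-1) − (-3)·(-3)]| = 21, so the area is 21/2.
Along each edge there are gcd(|Δx|,|Δy|)+1 lattice points, so counting each shared vertex once the boundary has gcd(8,5) + gcd(7,7) + gcd(1,2) = 1+7+1 = 9.
Scaling by 4 multiplies the area by 4² = 16 (so the new area is 168) and multiplies the boundary lattice-point count by 4, giving 36.
By Pick's theorem, the interior count of the dilated polygon is 168 − 36/2 + 1 = 151.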